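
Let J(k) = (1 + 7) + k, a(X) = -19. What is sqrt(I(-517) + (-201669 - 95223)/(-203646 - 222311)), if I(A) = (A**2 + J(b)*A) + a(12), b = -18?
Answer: 2*sqrt(252201363750649)/60851 ≈ 521.96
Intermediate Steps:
J(k) = 8 + k
I(A) = -19 + A**2 - 10*A (I(A) = (A**2 + (8 - 18)*A) - 19 = (A**2 - 10*A) - 19 = -19 + A**2 - 10*A)
sqrt(I(-517) + (-201669 - 95223)/(-203646 - 222311)) = sqrt((-19 + (-517)**2 - 10*(-517)) + (-201669 - 95223)/(-203646 - 222311)) = sqrt((-19 + 267289 + 5170) - 296892/(-425957)) = sqrt(272440 - 296892*(-1/425957)) = sqrt(272440 + 296892/425957) = sqrt(116048021972/425957) = 2*sqrt(252201363750649)/60851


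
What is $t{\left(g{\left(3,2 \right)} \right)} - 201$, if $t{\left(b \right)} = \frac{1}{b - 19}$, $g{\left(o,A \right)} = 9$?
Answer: $- \frac{2011}{10} \approx -201.1$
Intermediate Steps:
$t{\left(b \right)} = \frac{1}{-19 + b}$
$t{\left(g{\left(3,2 \right)} \right)} - 201 = \frac{1}{-19 + 9} - 201 = \frac{1}{-10} - 201 = - \frac{1}{10} - 201 = - \frac{2011}{10}$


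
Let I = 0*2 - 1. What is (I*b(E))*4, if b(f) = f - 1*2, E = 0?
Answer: 8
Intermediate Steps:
b(f) = -2 + f (b(f) = f - 2 = -2 + f)
I = -1 (I = 0 - 1 = -1)
(I*b(E))*4 = -(-2 + 0)*4 = -1*(-2)*4 = 2*4 = 8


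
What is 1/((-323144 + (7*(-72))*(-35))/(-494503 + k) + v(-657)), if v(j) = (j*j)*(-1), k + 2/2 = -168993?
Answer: -663497/286397511049 ≈ -2.3167e-6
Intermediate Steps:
k = -168994 (k = -1 - 168993 = -168994)
v(j) = -j² (v(j) = j²*(-1) = -j²)
1/((-323144 + (7*(-72))*(-35))/(-494503 + k) + v(-657)) = 1/((-323144 + (7*(-72))*(-35))/(-494503 - 168994) - 1*(-657)²) = 1/((-323144 - 504*(-35))/(-663497) - 1*431649) = 1/((-323144 + 17640)*(-1/663497) - 431649) = 1/(-305504*(-1/663497) - 431649) = 1/(305504/663497 - 431649) = 1/(-286397511049/663497) = -663497/286397511049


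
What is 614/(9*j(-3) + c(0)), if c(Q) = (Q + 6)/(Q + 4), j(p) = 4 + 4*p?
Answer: -1228/141 ≈ -8.7092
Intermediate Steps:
c(Q) = (6 + Q)/(4 + Q)
614/(9*j(-3) + c(0)) = 614/(9*(4 + 4*(-3)) + (6 + 0)/(4 + 0)) = 614/(9*(4 - 12) + 6/4) = 614/(9*(-8) + (¼)*6) = 614/(-72 + 3/2) = 614/(-141/2) = 614*(-2/141) = -1228/141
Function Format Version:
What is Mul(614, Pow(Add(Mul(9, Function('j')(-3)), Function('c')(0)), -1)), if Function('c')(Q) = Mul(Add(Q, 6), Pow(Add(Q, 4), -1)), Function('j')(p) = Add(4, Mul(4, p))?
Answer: Rational(-1228, 141) ≈ -8.7092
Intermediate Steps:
Function('c')(Q) = Mul(Pow(Add(4, Q), -1), Add(6, Q)) (Function('c')(Q) = Mul(Add(6, Q), Pow(Add(4, Q), -1)) = Mul(Pow(Add(4, Q), -1), Add(6, Q)))
Mul(614, Pow(Add(Mul(9, Function('j')(-3)), Function('c')(0)), -1)) = Mul(614, Pow(Add(Mul(9, Add(4, Mul(4, -3))), Mul(Pow(Add(4, 0), -1), Add(6, 0))), -1)) = Mul(614, Pow(Add(Mul(9, Add(4, -12)), Mul(Pow(4, -1), 6)), -1)) = Mul(614, Pow(Add(Mul(9, -8), Mul(Rational(1, 4), 6)), -1)) = Mul(614, Pow(Add(-72, Rational(3, 2)), -1)) = Mul(614, Pow(Rational(-141, 2), -1)) = Mul(614, Rational(-2, 141)) = Rational(-1228, 141)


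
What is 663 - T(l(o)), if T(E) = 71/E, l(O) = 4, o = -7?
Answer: 2581/4 ≈ 645.25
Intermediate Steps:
663 - T(l(o)) = 663 - 71/4 = 2581/4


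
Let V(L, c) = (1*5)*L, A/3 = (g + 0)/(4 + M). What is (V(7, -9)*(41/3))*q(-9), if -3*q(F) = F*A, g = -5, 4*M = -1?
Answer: -5740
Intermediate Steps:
M = -¼ (M = (¼)*(-1) = -¼ ≈ -0.25000)
A = -4 (A = 3*((-5 + 0)/(4 - ¼)) = 3*(-5/15/4) = 3*(-5*4/15) = 3*(-4/3) = -4)
q(F) = 4*F/3 (q(F) = -F*(-4)/3 = -(-4)*F/3 = 4*F/3)
V(L, c) = 5*L
(V(7, -9)*(41/3))*q(-9) = ((5*7)*(41/3))*((4/3)*(-9)) = (35*(41*(⅓)))*(-12) = (35*(41/3))*(-12) = (1435/3)*(-12) = -5740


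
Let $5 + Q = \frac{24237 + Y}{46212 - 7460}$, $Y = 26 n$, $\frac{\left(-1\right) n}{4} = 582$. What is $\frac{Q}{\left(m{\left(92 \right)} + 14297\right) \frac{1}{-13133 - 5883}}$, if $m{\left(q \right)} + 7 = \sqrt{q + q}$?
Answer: $\frac{3907109116915}{494581884552} - \frac{546831227 \sqrt{46}}{494581884552} \approx 7.8923$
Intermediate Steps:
$n = -2328$ ($n = \left(-4\right) 582 = -2328$)
$Y = -60528$ ($Y = 26 \left(-2328\right) = -60528$)
$m{\left(q \right)} = -7 + \sqrt{2} \sqrt{q}$ ($m{\left(q \right)} = -7 + \sqrt{q + q} = -7 + \sqrt{2 q} = -7 + \sqrt{2} \sqrt{q}$)
$Q = - \frac{230051}{38752}$ ($Q = -5 + \frac{24237 - 60528}{46212 - 7460} = -5 - \frac{36291}{38752} = - \frac{230051}{38752} \approx -5.9365$)
$\frac{Q}{\left(m{\left(92 \right)} + 14297\right) \frac{1}{-13133 - 5883}} = - \frac{230051}{38752 \frac{\left(-7 + \sqrt{2} \sqrt{92}\right) + 14297}{-13133 - 5883}} = - \frac{230051}{38752 \frac{\left(-7 + \sqrt{2} \cdot 2 \sqrt{23}\right) + 14297}{-19016}} = - \frac{230051}{38752 \left(\left(-7 + 2 \sqrt{46}\right) + 14297\right) \left(- \frac{1}{19016}\right)} = - \frac{230051}{38752 \left(14290 + 2 \sqrt{46}\right) \left(- \frac{1}{19016}\right)} = - \frac{230051}{38752 \left(- \frac{7145}{9508} - \frac{\sqrt{46}}{9508}\right)}$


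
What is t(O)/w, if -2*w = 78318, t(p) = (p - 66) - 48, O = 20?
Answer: 94/39159 ≈ 0.0024005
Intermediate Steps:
t(p) = -114 + p (t(p) = (-66 + p) - 48 = -114 + p)
w = -39159 (w = -1/2*78318 = -39159)
t(O)/w = (-114 + 20)/(-39159) = -94*(-1/39159) = 94/39159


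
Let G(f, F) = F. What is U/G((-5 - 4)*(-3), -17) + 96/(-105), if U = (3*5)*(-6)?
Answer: 2606/595 ≈ 4.3798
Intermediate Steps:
U = -90 (U = 15*(-6) = -90)
U/G((-5 - 4)*(-3), -17) + 96/(-105) = -90/(-17) + 96/(-105) = -90*(-1/17) + 96*(-1/105) = 90/17 - 32/35 = 2606/595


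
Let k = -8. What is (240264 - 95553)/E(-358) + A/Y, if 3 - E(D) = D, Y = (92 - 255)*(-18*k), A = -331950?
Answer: 586081757/1412232 ≈ 415.00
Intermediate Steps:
Y = -23472 (Y = (92 - 255)*(-18*(-8)) = -163*144 = -23472)
E(D) = 3 - D
(240264 - 95553)/E(-358) + A/Y = (240264 - 95553)/(3 - 1*(-358)) - 331950/(-23472) = 144711/(3 + 358) - 331950*(-1/23472) = 144711/361 + 55325/3912 = 586081757/1412232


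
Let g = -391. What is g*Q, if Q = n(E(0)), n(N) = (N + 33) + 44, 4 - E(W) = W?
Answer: -31671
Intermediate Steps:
E(W) = 4 - W
n(N) = 77 + N (n(N) = (33 + N) + 44 = 77 + N)
Q = 81 (Q = 77 + (4 - 1*0) = 77 + (4 + 0) = 77 + 4 = 81)
g*Q = -391*81 = -31671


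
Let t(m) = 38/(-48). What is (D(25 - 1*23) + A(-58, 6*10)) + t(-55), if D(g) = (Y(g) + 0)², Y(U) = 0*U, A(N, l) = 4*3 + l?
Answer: 1709/24 ≈ 71.208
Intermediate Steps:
A(N, l) = 12 + l
Y(U) = 0
D(g) = 0 (D(g) = (0 + 0)² = 0² = 0)
t(m) = -19/24 (t(m) = 38*(-1/48) = -19/24)
(D(25 - 1*23) + A(-58, 6*10)) + t(-55) = (0 + (12 + 6*10)) - 19/24 = (0 + (12 + 60)) - 19/24 = (0 + 72) - 19/24 = 72 - 19/24 = 1709/24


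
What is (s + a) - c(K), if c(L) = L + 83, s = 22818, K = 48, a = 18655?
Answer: 41342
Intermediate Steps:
c(L) = 83 + L
(s + a) - c(K) = (22818 + 18655) - (83 + 48) = 41473 - 1*131 = 41473 - 131 = 41342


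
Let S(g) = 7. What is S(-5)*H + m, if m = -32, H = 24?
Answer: 136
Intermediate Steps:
S(-5)*H + m = 7*24 - 32 = 168 - 32 = 136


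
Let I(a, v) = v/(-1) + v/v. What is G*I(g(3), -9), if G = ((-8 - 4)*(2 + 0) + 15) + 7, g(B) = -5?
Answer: -20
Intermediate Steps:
I(a, v) = 1 - v (I(a, v) = v*(-1) + 1 = -v + 1 = 1 - v)
G = -2 (G = (-12*2 + 15) + 7 = (-24 + 15) + 7 = -9 + 7 = -2)
G*I(g(3), -9) = -2*(1 - 1*(-9)) = -2*(1 + 9) = -2*10 = -20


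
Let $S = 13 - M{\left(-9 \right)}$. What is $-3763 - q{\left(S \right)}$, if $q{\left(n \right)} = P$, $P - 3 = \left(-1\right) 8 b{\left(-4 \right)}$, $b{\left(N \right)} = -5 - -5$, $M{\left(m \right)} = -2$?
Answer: $-3766$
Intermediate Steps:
$b{\left(N \right)} = 0$ ($b{\left(N \right)} = -5 + 5 = 0$)
$S = 15$ ($S = 13 - -2 = 13 + 2 = 15$)
$P = 3$ ($P = 3 + \left(-1\right) 8 \cdot 0 = 3 - 0 = 3 + 0 = 3$)
$q{\left(n \right)} = 3$
$-3763 - q{\left(S \right)} = -3763 - 3 = -3766$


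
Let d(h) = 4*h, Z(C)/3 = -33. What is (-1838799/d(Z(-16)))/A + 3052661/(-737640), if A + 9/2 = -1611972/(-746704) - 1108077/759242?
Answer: -16236768283896114541/13244998409119080 ≈ -1225.9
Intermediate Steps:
Z(C) = -99 (Z(C) = 3*(-33) = -99)
A = -269338669455/70866129796 (A = -9/2 + (-1611972/(-746704) - 1108077/759242) = -9/2 + (-1611972*(-1/746704) - 1108077*1/759242) = -9/2 + (402993/186676 - 1108077/759242) = -9/2 + 49558914627/70866129796 = -269338669455/70866129796 ≈ -3.8007)
(-1838799/d(Z(-16)))/A + 3052661/(-737640) = (-1838799/(4*(-99)))/(-269338669455/70866129796) + 3052661/(-737640) = -1838799/(-396)*(-70866129796/269338669455) + 3052661*(-1/737640) = -1838799*(-1/396)*(-70866129796/269338669455) - 3052661/737640 = (204311/44)*(-70866129796/269338669455) - 3052661/737640 = -329062041926149/269338669455 - 3052661/737640 = -16236768283896114541/13244998409119080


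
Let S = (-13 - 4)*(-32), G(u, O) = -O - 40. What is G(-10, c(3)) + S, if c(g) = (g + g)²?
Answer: 468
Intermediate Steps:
c(g) = 4*g² (c(g) = (2*g)² = 4*g²)
G(u, O) = -40 - O
S = 544 (S = -17*(-32) = 544)
G(-10, c(3)) + S = (-40 - 4*3²) + 544 = (-40 - 4*9) + 544 = (-40 - 1*36) + 544 = (-40 - 36) + 544 = -76 + 544 = 468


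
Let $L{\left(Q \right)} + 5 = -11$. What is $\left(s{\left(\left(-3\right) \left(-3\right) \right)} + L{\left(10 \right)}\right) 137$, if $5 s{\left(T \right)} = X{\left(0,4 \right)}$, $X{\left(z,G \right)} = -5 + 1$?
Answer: $- \frac{11508}{5} \approx -2301.6$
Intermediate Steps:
$L{\left(Q \right)} = -16$ ($L{\left(Q \right)} = -5 - 11 = -16$)
$X{\left(z,G \right)} = -4$
$s{\left(T \right)} = - \frac{4}{5}$ ($s{\left(T \right)} = \frac{1}{5} \left(-4\right) = - \frac{4}{5}$)
$\left(s{\left(\left(-3\right) \left(-3\right) \right)} + L{\left(10 \right)}\right) 137 = \left(- \frac{4}{5} - 16\right) 137 = \left(- \frac{84}{5}\right) 137 = - \frac{11508}{5}$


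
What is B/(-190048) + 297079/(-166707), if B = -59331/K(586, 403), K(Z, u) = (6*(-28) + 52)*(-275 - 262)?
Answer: -1172316980996749/657851940319104 ≈ -1.7820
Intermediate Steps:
K(Z, u) = 62292 (K(Z, u) = (-168 + 52)*(-537) = -116*(-537) = 62292)
B = -19777/20764 (B = -59331/62292 = -59331*1/62292 = -19777/20764 ≈ -0.95247)
B/(-190048) + 297079/(-166707) = -19777/20764/(-190048) + 297079/(-166707) = -19777/20764*(-1/190048) + 297079*(-1/166707) = 19777/3946156672 - 297079/166707 = -1172316980996749/657851940319104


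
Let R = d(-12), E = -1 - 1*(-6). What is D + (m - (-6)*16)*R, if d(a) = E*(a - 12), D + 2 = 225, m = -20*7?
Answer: 5503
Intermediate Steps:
E = 5 (E = -1 + 6 = 5)
m = -140
D = 223 (D = -2 + 225 = 223)
d(a) = -60 + 5*a (d(a) = 5*(a - 12) = 5*(-12 + a) = -60 + 5*a)
R = -120 (R = -60 + 5*(-12) = -60 - 60 = -120)
D + (m - (-6)*16)*R = 223 + (-140 - (-6)*16)*(-120) = 223 + (-140 - 1*(-96))*(-120) = 223 + (-140 + 96)*(-120) = 223 - 44*(-120) = 223 + 5280 = 5503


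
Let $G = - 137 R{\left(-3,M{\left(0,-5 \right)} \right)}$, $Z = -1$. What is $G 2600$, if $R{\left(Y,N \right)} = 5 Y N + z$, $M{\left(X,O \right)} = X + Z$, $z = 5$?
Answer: $-7124000$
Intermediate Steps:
$M{\left(X,O \right)} = -1 + X$ ($M{\left(X,O \right)} = X - 1 = -1 + X$)
$R{\left(Y,N \right)} = 5 + 5 N Y$ ($R{\left(Y,N \right)} = 5 Y N + 5 = 5 N Y + 5 = 5 + 5 N Y$)
$G = -2740$ ($G = - 137 \left(5 + 5 \left(-1 + 0\right) \left(-3\right)\right) = - 137 \left(5 + 5 \left(-1\right) \left(-3\right)\right) = - 137 \left(5 + 15\right) = \left(-137\right) 20 = -2740$)
$G 2600 = \left(-2740\right) 2600 = -7124000$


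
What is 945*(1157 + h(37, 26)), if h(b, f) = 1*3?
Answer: 1096200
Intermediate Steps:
h(b, f) = 3
945*(1157 + h(37, 26)) = 945*(1157 + 3) = 945*1160 = 1096200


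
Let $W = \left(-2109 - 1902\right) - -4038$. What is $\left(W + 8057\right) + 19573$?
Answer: $27657$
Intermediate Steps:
$W = 27$ ($W = \left(-2109 - 1902\right) + 4038 = -4011 + 4038 = 27$)
$\left(W + 8057\right) + 19573 = \left(27 + 8057\right) + 19573 = 8084 + 19573 = 27657$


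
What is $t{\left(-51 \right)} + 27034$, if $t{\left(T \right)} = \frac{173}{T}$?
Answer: $\frac{1378561}{51} \approx 27031.0$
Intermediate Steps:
$t{\left(-51 \right)} + 27034 = \frac{173}{-51} + 27034 = 173 \left(- \frac{1}{51}\right) + 27034 = - \frac{173}{51} + 27034 = \frac{1378561}{51}$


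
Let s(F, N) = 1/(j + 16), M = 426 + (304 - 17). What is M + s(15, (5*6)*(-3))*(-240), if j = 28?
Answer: 7783/11 ≈ 707.54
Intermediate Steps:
M = 713 (M = 426 + 287 = 713)
s(F, N) = 1/44 (s(F, N) = 1/(28 + 16) = 1/44)
M + s(15, (5*6)*(-3))*(-240) = 713 + (1/44)*(-240) = 713 - 60/11 = 7783/11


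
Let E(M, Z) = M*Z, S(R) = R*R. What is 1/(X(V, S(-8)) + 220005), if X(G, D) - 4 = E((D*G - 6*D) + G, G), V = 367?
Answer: 1/8833866 ≈ 1.1320e-7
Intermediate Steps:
S(R) = R**2
X(G, D) = 4 + G*(G - 6*D + D*G) (X(G, D) = 4 + ((D*G - 6*D) + G)*G = 4 + ((-6*D + D*G) + G)*G = 4 + (G - 6*D + D*G)*G = 4 + G*(G - 6*D + D*G))
1/(X(V, S(-8)) + 220005) = 1/((4 + 367*(367 - 6*(-8)**2 + (-8)**2*367)) + 220005) = 1/((4 + 367*(367 - 6*64 + 64*367)) + 220005) = 1/((4 + 367*(367 - 384 + 23488)) + 220005) = 1/((4 + 367*23471) + 220005) = 1/((4 + 8613857) + 220005) = 1/(8613861 + 220005) = 1/8833866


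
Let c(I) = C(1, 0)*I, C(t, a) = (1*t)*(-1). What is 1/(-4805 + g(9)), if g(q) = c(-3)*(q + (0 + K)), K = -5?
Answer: -1/4793 ≈ -0.00020864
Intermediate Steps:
C(t, a) = -t (C(t, a) = t*(-1) = -t)
c(I) = -I (c(I) = (-1*1)*I = -I)
g(q) = -15 + 3*q (g(q) = (-1*(-3))*(q + (0 - 5)) = 3*(q - 5) = 3*(-5 + q) = -15 + 3*q)
1/(-4805 + g(9)) = 1/(-4805 + (-15 + 3*9)) = 1/(-4805 + (-15 + 27)) = 1/(-4805 + 12) = 1/(-4793) = -1/4793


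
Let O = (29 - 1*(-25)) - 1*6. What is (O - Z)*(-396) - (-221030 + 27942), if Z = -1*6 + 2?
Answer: 172496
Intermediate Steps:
O = 48 (O = (29 + 25) - 6 = 54 - 6 = 48)
Z = -4 (Z = -6 + 2 = -4)
(O - Z)*(-396) - (-221030 + 27942) = (48 - 1*(-4))*(-396) - (-221030 + 27942) = (48 + 4)*(-396) - 1*(-193088) = 52*(-396) + 193088 = -20592 + 193088 = 172496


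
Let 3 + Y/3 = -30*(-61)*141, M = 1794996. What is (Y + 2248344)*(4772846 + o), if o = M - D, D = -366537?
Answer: 20958640449075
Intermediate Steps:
o = 2161533 (o = 1794996 - 1*(-366537) = 1794996 + 366537 = 2161533)
Y = 774081 (Y = -9 + 3*(-30*(-61)*141) = -9 + 3*(1830*141) = -9 + 3*258030 = -9 + 774090 = 774081)
(Y + 2248344)*(4772846 + o) = (774081 + 2248344)*(4772846 + 2161533) = 3022425*6934379 = 20958640449075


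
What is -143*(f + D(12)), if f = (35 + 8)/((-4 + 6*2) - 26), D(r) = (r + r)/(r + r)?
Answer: 3575/18 ≈ 198.61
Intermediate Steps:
D(r) = 1 (D(r) = (2*r)/((2*r)) = (2*r)*(1/(2*r)) = 1)
f = -43/18 (f = 43/((-4 + 12) - 26) = 43/(8 - 26) = 43/(-18) = 43*(-1/18) = -43/18 ≈ -2.3889)
-143*(f + D(12)) = -143*(-43/18 + 1) = -143*(-25/18) = 3575/18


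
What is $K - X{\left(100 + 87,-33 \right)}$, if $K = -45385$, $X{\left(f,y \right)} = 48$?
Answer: $-45433$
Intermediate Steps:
$K - X{\left(100 + 87,-33 \right)} = -45385 - 48 = -45433$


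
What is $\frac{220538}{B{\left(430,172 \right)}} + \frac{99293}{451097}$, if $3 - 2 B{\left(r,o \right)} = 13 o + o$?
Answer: $- \frac{198729260707}{1084888285} \approx -183.18$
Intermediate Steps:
$B{\left(r,o \right)} = \frac{3}{2} - 7 o$ ($B{\left(r,o \right)} = \frac{3}{2} - \frac{13 o + o}{2} = \frac{3}{2} - \frac{14 o}{2} = \frac{3}{2} - 7 o$)
$\frac{220538}{B{\left(430,172 \right)}} + \frac{99293}{451097} = \frac{220538}{\frac{3}{2} - 1204} + \frac{99293}{451097} = \frac{220538}{\frac{3}{2} - 1204} + 99293 \cdot \frac{1}{451097} = \frac{220538}{- \frac{2405}{2}} + \frac{99293}{451097} = 220538 \left(- \frac{2}{2405}\right) + \frac{99293}{451097} = - \frac{441076}{2405} + \frac{99293}{451097} = - \frac{198729260707}{1084888285}$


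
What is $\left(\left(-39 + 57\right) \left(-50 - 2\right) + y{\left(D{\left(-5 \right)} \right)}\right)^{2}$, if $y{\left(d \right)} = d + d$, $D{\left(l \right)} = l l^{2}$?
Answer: $1406596$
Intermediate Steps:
$D{\left(l \right)} = l^{3}$
$y{\left(d \right)} = 2 d$
$\left(\left(-39 + 57\right) \left(-50 - 2\right) + y{\left(D{\left(-5 \right)} \right)}\right)^{2} = \left(\left(-39 + 57\right) \left(-50 - 2\right) + 2 \left(-5\right)^{3}\right)^{2} = \left(18 \left(-52\right) + 2 \left(-125\right)\right)^{2} = \left(-936 - 250\right)^{2} = \left(-1186\right)^{2} = 1406596$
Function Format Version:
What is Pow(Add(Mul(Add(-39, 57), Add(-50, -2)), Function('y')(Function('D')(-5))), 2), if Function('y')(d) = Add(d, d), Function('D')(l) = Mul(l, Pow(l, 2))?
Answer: 1406596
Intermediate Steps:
Function('D')(l) = Pow(l, 3)
Function('y')(d) = Mul(2, d)
Pow(Add(Mul(Add(-39, 57), Add(-50, -2)), Function('y')(Function('D')(-5))), 2) = Pow(Add(Mul(Add(-39, 57), Add(-50, -2)), Mul(2, Pow(-5, 3))), 2) = Pow(Add(Mul(18, -52), Mul(2, -125)), 2) = Pow(Add(-936, -250), 2) = Pow(-1186, 2) = 1406596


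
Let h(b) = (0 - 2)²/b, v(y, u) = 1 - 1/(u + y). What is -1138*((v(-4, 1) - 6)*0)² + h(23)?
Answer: 4/23 ≈ 0.17391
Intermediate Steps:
h(b) = 4/b (h(b) = (-2)²/b = 4/b)
-1138*((v(-4, 1) - 6)*0)² + h(23) = -1138*(((-1 + 1 - 4)/(1 - 4) - 6)*0)² + 4/23 = -1138*((-4/(-3) - 6)*0)² + 4*(1/23) = -1138*((-⅓*(-4) - 6)*0)² + 4/23 = -1138*((4/3 - 6)*0)² + 4/23 = -1138*(-14/3*0)² + 4/23 = -1138*0² + 4/23 = -1138*0 + 4/23 = 0 + 4/23 = 4/23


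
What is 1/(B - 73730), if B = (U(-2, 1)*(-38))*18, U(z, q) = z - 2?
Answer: -1/70994 ≈ -1.4086e-5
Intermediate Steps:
U(z, q) = -2 + z
B = 2736 (B = ((-2 - 2)*(-38))*18 = -4*(-38)*18 = 152*18 = 2736)
1/(B - 73730) = 1/(2736 - 73730) = 1/(-70994) = -1/70994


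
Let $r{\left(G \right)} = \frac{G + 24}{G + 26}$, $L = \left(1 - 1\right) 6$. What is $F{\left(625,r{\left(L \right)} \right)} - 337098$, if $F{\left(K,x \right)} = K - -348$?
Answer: $-336125$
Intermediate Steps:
$L = 0$ ($L = 0 \cdot 6 = 0$)
$r{\left(G \right)} = \frac{24 + G}{26 + G}$
$F{\left(K,x \right)} = 348 + K$ ($F{\left(K,x \right)} = K + 348 = 348 + K$)
$F{\left(625,r{\left(L \right)} \right)} - 337098 = \left(348 + 625\right) - 337098 = 973 - 337098 = -336125$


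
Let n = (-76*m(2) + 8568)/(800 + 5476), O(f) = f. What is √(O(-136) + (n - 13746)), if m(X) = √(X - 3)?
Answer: √(-34170805404 - 29811*I)/1569 ≈ 5.1392e-5 - 117.82*I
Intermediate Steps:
m(X) = √(-3 + X)
n = 714/523 - 19*I/1569 (n = (-76*√(-3 + 2) + 8568)/(800 + 5476) = (-76*I + 8568)/6276 = (-76*I + 8568)*(1/6276) = (8568 - 76*I)*(1/6276) = 714/523 - 19*I/1569 ≈ 1.3652 - 0.01211*I)
√(O(-136) + (n - 13746)) = √(-136 + ((714/523 - 19*I/1569) - 13746)) = √(-136 + (-7188444/523 - 19*I/1569)) = √(-7259572/523 - 19*I/1569)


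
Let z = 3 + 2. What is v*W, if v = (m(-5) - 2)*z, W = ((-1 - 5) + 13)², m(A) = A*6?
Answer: -7840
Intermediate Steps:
m(A) = 6*A
z = 5
W = 49 (W = (-6 + 13)² = 7² = 49)
v = -160 (v = (6*(-5) - 2)*5 = (-30 - 2)*5 = -32*5 = -160)
v*W = -160*49 = -7840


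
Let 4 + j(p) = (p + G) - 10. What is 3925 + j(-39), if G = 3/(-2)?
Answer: 7741/2 ≈ 3870.5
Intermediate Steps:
G = -3/2 (G = 3*(-½) = -3/2 ≈ -1.5000)
j(p) = -31/2 + p (j(p) = -4 + ((p - 3/2) - 10) = -4 + ((-3/2 + p) - 10) = -4 + (-23/2 + p) = -31/2 + p)
3925 + j(-39) = 3925 + (-31/2 - 39) = 3925 - 109/2 = 7741/2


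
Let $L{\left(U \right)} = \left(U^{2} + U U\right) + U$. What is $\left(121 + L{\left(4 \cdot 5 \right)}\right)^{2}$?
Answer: $885481$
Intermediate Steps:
$L{\left(U \right)} = U + 2 U^{2}$ ($L{\left(U \right)} = \left(U^{2} + U^{2}\right) + U = 2 U^{2} + U = U + 2 U^{2}$)
$\left(121 + L{\left(4 \cdot 5 \right)}\right)^{2} = \left(121 + 4 \cdot 5 \left(1 + 2 \cdot 4 \cdot 5\right)\right)^{2} = \left(121 + 20 \left(1 + 2 \cdot 20\right)\right)^{2} = \left(121 + 20 \left(1 + 40\right)\right)^{2} = \left(121 + 20 \cdot 41\right)^{2} = \left(121 + 820\right)^{2} = 941^{2} = 885481$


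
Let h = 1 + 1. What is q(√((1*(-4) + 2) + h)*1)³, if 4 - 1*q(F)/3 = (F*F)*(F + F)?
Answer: 1728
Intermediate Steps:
h = 2
q(F) = 12 - 6*F³ (q(F) = 12 - 3*F*F*(F + F) = 12 - 3*F²*2*F = 12 - 6*F³)
q(√((1*(-4) + 2) + h)*1)³ = (12 - 6*((1*(-4) + 2) + 2)^(3/2))³ = (12 - 6*((-4 + 2) + 2)^(3/2))³ = (12 - 6*(-2 + 2)^(3/2))³ = (12 - 6*(√0*1)³)³ = (12 - 6*(0*1)³)³ = (12 - 6*0³)³ = (12 - 6*0)³ = (12 + 0)³ = 12³ = 1728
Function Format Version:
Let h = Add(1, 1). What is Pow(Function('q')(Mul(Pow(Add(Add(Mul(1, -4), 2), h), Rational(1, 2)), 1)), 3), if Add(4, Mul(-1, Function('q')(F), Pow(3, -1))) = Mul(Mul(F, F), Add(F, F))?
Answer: 1728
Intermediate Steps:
h = 2
Function('q')(F) = Add(12, Mul(-6, Pow(F, 3))) (Function('q')(F) = Add(12, Mul(-3, Mul(Mul(F, F), Add(F, F)))) = Add(12, Mul(-3, Mul(Pow(F, 2), Mul(2, F)))) = Add(12, Mul(-3, Mul(2, Pow(F, 3)))) = Add(12, Mul(-6, Pow(F, 3))))
Pow(Function('q')(Mul(Pow(Add(Add(Mul(1, -4), 2), h), Rational(1, 2)), 1)), 3) = Pow(Add(12, Mul(-6, Pow(Mul(Pow(Add(Add(Mul(1, -4), 2), 2), Rational(1, 2)), 1), 3))), 3) = Pow(Add(12, Mul(-6, Pow(Mul(Pow(Add(Add(-4, 2), 2), Rational(1, 2)), 1), 3))), 3) = Pow(Add(12, Mul(-6, Pow(Mul(Pow(Add(-2, 2), Rational(1, 2)), 1), 3))), 3) = Pow(Add(12, Mul(-6, Pow(Mul(Pow(0, Rational(1, 2)), 1), 3))), 3) = Pow(Add(12, Mul(-6, Pow(Mul(0, 1), 3))), 3) = Pow(Add(12, Mul(-6, Pow(0, 3))), 3) = Pow(Add(12, Mul(-6, 0)), 3) = Pow(Add(12, 0), 3) = Pow(12, 3) = 1728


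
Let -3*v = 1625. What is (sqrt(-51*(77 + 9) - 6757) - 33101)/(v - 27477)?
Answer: 1257/1064 - 3*I*sqrt(11143)/84056 ≈ 1.1814 - 0.0037675*I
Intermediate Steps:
v = -1625/3 (v = -1/3*1625 = -1625/3 ≈ -541.67)
(sqrt(-51*(77 + 9) - 6757) - 33101)/(v - 27477) = (sqrt(-51*(77 + 9) - 6757) - 33101)/(-1625/3 - 27477) = (sqrt(-51*86 - 6757) - 33101)/(-84056/3) = (sqrt(-4386 - 6757) - 33101)*(-3/84056) = (sqrt(-11143) - 33101)*(-3/84056) = (I*sqrt(11143) - 33101)*(-3/84056) = (-33101 + I*sqrt(11143))*(-3/84056) = 1257/1064 - 3*I*sqrt(11143)/84056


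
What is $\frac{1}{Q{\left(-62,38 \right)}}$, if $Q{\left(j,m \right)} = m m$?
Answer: $\frac{1}{1444} \approx 0.00069252$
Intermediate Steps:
$Q{\left(j,m \right)} = m^{2}$
$\frac{1}{Q{\left(-62,38 \right)}} = \frac{1}{38^{2}} = \frac{1}{1444}$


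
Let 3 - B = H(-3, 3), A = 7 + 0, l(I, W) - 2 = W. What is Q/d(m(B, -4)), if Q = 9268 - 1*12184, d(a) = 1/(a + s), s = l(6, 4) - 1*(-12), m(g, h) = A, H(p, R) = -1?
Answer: -72900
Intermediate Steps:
l(I, W) = 2 + W
A = 7
B = 4 (B = 3 - 1*(-1) = 3 + 1 = 4)
m(g, h) = 7
s = 18 (s = (2 + 4) - 1*(-12) = 6 + 12 = 18)
d(a) = 1/(18 + a) (d(a) = 1/(a + 18) = 1/(18 + a))
Q = -2916 (Q = 9268 - 12184 = -2916)
Q/d(m(B, -4)) = -2916/(1/(18 + 7)) = -2916/(1/25) = -2916/1/25 = -2916*25 = -72900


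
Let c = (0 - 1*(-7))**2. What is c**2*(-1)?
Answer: -2401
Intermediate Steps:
c = 49 (c = (0 + 7)**2 = 7**2 = 49)
c**2*(-1) = 49**2*(-1) = 2401*(-1) = -2401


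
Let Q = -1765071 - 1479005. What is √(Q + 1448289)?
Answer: I*√1795787 ≈ 1340.1*I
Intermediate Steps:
Q = -3244076
√(Q + 1448289) = √(-3244076 + 1448289) = √(-1795787) = I*√1795787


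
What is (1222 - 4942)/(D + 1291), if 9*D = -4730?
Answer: -33480/6889 ≈ -4.8599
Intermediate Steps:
D = -4730/9 (D = (⅑)*(-4730) = -4730/9 ≈ -525.56)
(1222 - 4942)/(D + 1291) = (1222 - 4942)/(-4730/9 + 1291) = -3720/6889/9 = -3720*9/6889 = -33480/6889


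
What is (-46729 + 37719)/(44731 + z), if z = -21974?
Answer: -9010/22757 ≈ -0.39592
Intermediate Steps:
(-46729 + 37719)/(44731 + z) = (-46729 + 37719)/(44731 - 21974) = -9010/22757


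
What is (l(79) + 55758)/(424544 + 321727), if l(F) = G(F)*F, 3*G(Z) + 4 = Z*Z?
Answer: 73333/248757 ≈ 0.29480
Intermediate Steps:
G(Z) = -4/3 + Z²/3 (G(Z) = -4/3 + (Z*Z)/3 = -4/3 + Z²/3)
l(F) = F*(-4/3 + F²/3) (l(F) = (-4/3 + F²/3)*F = F*(-4/3 + F²/3))
(l(79) + 55758)/(424544 + 321727) = ((⅓)*79*(-4 + 79²) + 55758)/(424544 + 321727) = ((⅓)*79*(-4 + 6241) + 55758)/746271 = ((⅓)*79*6237 + 55758)*(1/746271) = (164241 + 55758)*(1/746271) = 219999*(1/746271) = 73333/248757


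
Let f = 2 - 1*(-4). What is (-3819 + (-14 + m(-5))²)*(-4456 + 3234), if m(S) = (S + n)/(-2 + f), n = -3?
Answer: 4353986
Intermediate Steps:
f = 6 (f = 2 + 4 = 6)
m(S) = -¾ + S/4 (m(S) = (S - 3)/(-2 + 6) = (-3 + S)/4 = (-3 + S)*(¼) = -¾ + S/4)
(-3819 + (-14 + m(-5))²)*(-4456 + 3234) = (-3819 + (-14 + (-¾ + (¼)*(-5)))²)*(-4456 + 3234) = (-3819 + (-14 + (-¾ - 5/4))²)*(-1222) = (-3819 + (-14 - 2)²)*(-1222) = (-3819 + (-16)²)*(-1222) = (-3819 + 256)*(-1222) = -3563*(-1222) = 4353986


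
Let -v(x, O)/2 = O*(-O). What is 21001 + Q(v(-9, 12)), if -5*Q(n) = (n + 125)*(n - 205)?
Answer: 70726/5 ≈ 14145.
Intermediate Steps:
v(x, O) = 2*O**2 (v(x, O) = -2*O*(-O) = -(-2)*O**2 = 2*O**2)
Q(n) = -(-205 + n)*(125 + n)/5 (Q(n) = -(n + 125)*(n - 205)/5 = -(125 + n)*(-205 + n)/5 = -(-205 + n)*(125 + n)/5)
21001 + Q(v(-9, 12)) = 21001 + (5125 + 16*(2*12**2) - (2*12**2)**2/5) = 21001 + (5125 + 16*(2*144) - (2*144)**2/5) = 21001 + (5125 + 16*288 - 1/5*288**2) = 21001 + (5125 + 4608 - 1/5*82944) = 21001 + (5125 + 4608 - 82944/5) = 21001 - 34279/5 = 70726/5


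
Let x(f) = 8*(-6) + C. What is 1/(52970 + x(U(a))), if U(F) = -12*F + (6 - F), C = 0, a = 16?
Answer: 1/52922 ≈ 1.8896e-5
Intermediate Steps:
U(F) = 6 - 13*F
x(f) = -48 (x(f) = 8*(-6) + 0 = -48 + 0 = -48)
1/(52970 + x(U(a))) = 1/(52970 - 48) = 1/52922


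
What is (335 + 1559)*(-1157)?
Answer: -2191358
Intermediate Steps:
(335 + 1559)*(-1157) = 1894*(-1157) = -2191358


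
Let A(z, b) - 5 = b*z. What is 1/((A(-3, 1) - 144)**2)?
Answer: 1/20164 ≈ 4.9593e-5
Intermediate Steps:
A(z, b) = 5 + b*z
1/((A(-3, 1) - 144)**2) = 1/(((5 + 1*(-3)) - 144)**2) = 1/(((5 - 3) - 144)**2) = 1/((2 - 144)**2) = 1/((-142)**2) = 1/20164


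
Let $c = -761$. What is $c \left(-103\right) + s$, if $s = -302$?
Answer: $78081$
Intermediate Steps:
$c \left(-103\right) + s = \left(-761\right) \left(-103\right) - 302 = 78383 - 302 = 78081$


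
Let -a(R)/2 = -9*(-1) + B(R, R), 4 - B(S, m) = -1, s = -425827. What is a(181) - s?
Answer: 425799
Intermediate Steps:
B(S, m) = 5 (B(S, m) = 4 - 1*(-1) = 4 + 1 = 5)
a(R) = -28 (a(R) = -2*(-9*(-1) + 5) = -2*(9 + 5) = -2*14 = -28)
a(181) - s = -28 - 1*(-425827) = -28 + 425827 = 425799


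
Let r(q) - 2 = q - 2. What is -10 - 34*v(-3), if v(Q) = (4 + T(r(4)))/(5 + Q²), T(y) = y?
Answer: -206/7 ≈ -29.429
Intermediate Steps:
r(q) = q (r(q) = 2 + (q - 2) = 2 + (-2 + q) = q)
v(Q) = 8/(5 + Q²) (v(Q) = (4 + 4)/(5 + Q²) = 8/(5 + Q²))
-10 - 34*v(-3) = -10 - 272/(5 + (-3)²) = -10 - 272/(5 + 9) = -10 - 272/14 = -10 - 34*4/7 = -10 - 136/7 = -206/7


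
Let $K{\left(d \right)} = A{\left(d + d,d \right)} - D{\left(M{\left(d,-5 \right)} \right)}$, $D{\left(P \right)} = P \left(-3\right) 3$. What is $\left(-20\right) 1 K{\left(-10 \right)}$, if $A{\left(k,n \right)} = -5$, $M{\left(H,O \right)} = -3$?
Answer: $640$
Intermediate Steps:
$D{\left(P \right)} = - 9 P$ ($D{\left(P \right)} = - 3 P 3 = - 9 P$)
$K{\left(d \right)} = -32$ ($K{\left(d \right)} = -5 - \left(-9\right) \left(-3\right) = -5 - 27 = -32$)
$\left(-20\right) 1 K{\left(-10 \right)} = \left(-20\right) 1 \left(-32\right) = \left(-20\right) \left(-32\right) = 640$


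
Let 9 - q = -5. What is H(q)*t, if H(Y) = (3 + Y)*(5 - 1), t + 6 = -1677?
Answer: -114444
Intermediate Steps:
t = -1683 (t = -6 - 1677 = -1683)
q = 14 (q = 9 - 1*(-5) = 9 + 5 = 14)
H(Y) = 12 + 4*Y (H(Y) = (3 + Y)*4 = 12 + 4*Y)
H(q)*t = (12 + 4*14)*(-1683) = (12 + 56)*(-1683) = 68*(-1683) = -114444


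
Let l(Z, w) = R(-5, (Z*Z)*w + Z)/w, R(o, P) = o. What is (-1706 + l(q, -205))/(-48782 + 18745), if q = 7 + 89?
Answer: 69945/1231517 ≈ 0.056796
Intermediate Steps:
q = 96
l(Z, w) = -5/w
(-1706 + l(q, -205))/(-48782 + 18745) = (-1706 - 5/(-205))/(-48782 + 18745) = (-1706 - 5*(-1/205))/(-30037) = (-1706 + 1/41)*(-1/30037) = -69945/41*(-1/30037) = 69945/1231517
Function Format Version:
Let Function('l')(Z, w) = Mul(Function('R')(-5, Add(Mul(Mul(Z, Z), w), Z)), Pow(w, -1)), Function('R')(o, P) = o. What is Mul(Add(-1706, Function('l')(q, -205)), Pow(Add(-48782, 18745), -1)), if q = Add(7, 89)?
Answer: Rational(69945, 1231517) ≈ 0.056796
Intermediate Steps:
q = 96
Function('l')(Z, w) = Mul(-5, Pow(w, -1))
Mul(Add(-1706, Function('l')(q, -205)), Pow(Add(-48782, 18745), -1)) = Mul(Add(-1706, Mul(-5, Pow(-205, -1))), Pow(Add(-48782, 18745), -1)) = Mul(Add(-1706, Mul(-5, Rational(-1, 205))), Pow(-30037, -1)) = Mul(Add(-1706, Rational(1, 41)), Rational(-1, 30037)) = Mul(Rational(-69945, 41), Rational(-1, 30037)) = Rational(69945, 1231517)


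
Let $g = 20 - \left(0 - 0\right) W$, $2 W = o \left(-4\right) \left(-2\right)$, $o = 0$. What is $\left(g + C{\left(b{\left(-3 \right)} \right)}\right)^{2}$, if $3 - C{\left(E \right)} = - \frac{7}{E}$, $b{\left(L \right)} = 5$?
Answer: $\frac{14884}{25} \approx 595.36$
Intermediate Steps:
$W = 0$ ($W = \frac{0 \left(-4\right) \left(-2\right)}{2} = \frac{0 \left(-2\right)}{2} = \frac{1}{2} \cdot 0 = 0$)
$C{\left(E \right)} = 3 + \frac{7}{E}$ ($C{\left(E \right)} = 3 - - \frac{7}{E} = 3 + \frac{7}{E}$)
$g = 20$ ($g = 20 - \left(0 - 0\right) 0 = 20 - \left(0 + 0\right) 0 = 20 - 0 \cdot 0 = 20 - 0 = 20 + 0 = 20$)
$\left(g + C{\left(b{\left(-3 \right)} \right)}\right)^{2} = \left(20 + \left(3 + \frac{7}{5}\right)\right)^{2} = \left(20 + \frac{22}{5}\right)^{2} = \left(\frac{122}{5}\right)^{2} = \frac{14884}{25}$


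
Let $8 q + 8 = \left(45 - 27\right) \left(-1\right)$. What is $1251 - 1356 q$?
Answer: $5658$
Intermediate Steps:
$q = - \frac{13}{4}$ ($q = -1 + \frac{\left(45 - 27\right) \left(-1\right)}{8} = -1 + \frac{18 \left(-1\right)}{8} = -1 + \frac{1}{8} \left(-18\right) = -1 - \frac{9}{4} = - \frac{13}{4} \approx -3.25$)
$1251 - 1356 q = 1251 - -4407 = 1251 + 4407 = 5658$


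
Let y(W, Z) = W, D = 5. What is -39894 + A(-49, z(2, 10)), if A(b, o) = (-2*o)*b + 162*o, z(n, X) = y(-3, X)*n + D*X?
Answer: -28454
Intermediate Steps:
z(n, X) = -3*n + 5*X
A(b, o) = 162*o - 2*b*o (A(b, o) = -2*b*o + 162*o = 162*o - 2*b*o)
-39894 + A(-49, z(2, 10)) = -39894 + 2*(-3*2 + 5*10)*(81 - 1*(-49)) = -39894 + 2*(-6 + 50)*(81 + 49) = -39894 + 2*44*130 = -39894 + 11440 = -28454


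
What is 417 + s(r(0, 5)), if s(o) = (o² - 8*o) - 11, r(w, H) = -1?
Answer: 415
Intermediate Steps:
s(o) = -11 + o² - 8*o
417 + s(r(0, 5)) = 417 + (-11 + (-1)² - 8*(-1)) = 417 + (-11 + 1 + 8) = 417 - 2 = 415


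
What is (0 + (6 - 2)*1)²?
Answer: 16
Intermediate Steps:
(0 + (6 - 2)*1)² = (0 + 4*1)² = (0 + 4)² = 4² = 16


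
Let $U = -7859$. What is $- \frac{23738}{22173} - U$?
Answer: $\frac{174233869}{22173} \approx 7857.9$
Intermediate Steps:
$- \frac{23738}{22173} - U = - \frac{23738}{22173} - -7859 = \left(-23738\right) \frac{1}{22173} + 7859 = - \frac{23738}{22173} + 7859 = \frac{174233869}{22173}$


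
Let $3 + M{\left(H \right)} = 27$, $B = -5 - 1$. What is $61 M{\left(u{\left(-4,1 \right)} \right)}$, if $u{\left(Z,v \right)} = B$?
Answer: $1464$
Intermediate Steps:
$B = -6$
$u{\left(Z,v \right)} = -6$
$M{\left(H \right)} = 24$ ($M{\left(H \right)} = -3 + 27 = 24$)
$61 M{\left(u{\left(-4,1 \right)} \right)} = 61 \cdot 24 = 1464$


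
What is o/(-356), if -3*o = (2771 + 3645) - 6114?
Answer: 151/534 ≈ 0.28277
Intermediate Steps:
o = -302/3 (o = -((2771 + 3645) - 6114)/3 = -(6416 - 6114)/3 = -⅓*302 = -302/3 ≈ -100.67)
o/(-356) = -302/3/(-356) = -1/356*(-302/3) = 151/534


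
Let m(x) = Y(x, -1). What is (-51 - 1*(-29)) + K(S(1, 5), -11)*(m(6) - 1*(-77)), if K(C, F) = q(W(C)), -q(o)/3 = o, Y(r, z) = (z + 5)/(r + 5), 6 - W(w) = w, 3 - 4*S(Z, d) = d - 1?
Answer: -64793/44 ≈ -1472.6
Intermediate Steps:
S(Z, d) = 1 - d/4 (S(Z, d) = ¾ - (d - 1)/4 = ¾ - (-1 + d)/4 = ¾ + (¼ - d/4) = 1 - d/4)
W(w) = 6 - w
Y(r, z) = (5 + z)/(5 + r)
m(x) = 4/(5 + x) (m(x) = (5 - 1)/(5 + x) = 4/(5 + x))
q(o) = -3*o
K(C, F) = -18 + 3*C (K(C, F) = -3*(6 - C) = -18 + 3*C)
(-51 - 1*(-29)) + K(S(1, 5), -11)*(m(6) - 1*(-77)) = (-51 - 1*(-29)) + (-18 + 3*(1 - ¼*5))*(4/(5 + 6) - 1*(-77)) = (-51 + 29) + (-18 + 3*(1 - 5/4))*(4/11 + 77) = -22 + (-18 + 3*(-¼))*(4*(1/11) + 77) = -22 + (-18 - ¾)*(4/11 + 77) = -22 - 75/4*851/11 = -22 - 63825/44 = -64793/44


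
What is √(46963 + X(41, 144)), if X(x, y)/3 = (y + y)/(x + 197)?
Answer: √665094451/119 ≈ 216.72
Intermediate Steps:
X(x, y) = 6*y/(197 + x) (X(x, y) = 3*((y + y)/(x + 197)) = 3*((2*y)/(197 + x)) = 3*(2*y/(197 + x)) = 6*y/(197 + x))
√(46963 + X(41, 144)) = √(46963 + 6*144/(197 + 41)) = √(46963 + 6*144/238) = √(46963 + 6*144*(1/238)) = √(46963 + 432/119) = √(5589029/119) = √665094451/119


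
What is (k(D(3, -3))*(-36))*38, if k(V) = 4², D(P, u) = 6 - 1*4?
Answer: -21888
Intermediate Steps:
D(P, u) = 2 (D(P, u) = 6 - 4 = 2)
k(V) = 16
(k(D(3, -3))*(-36))*38 = (16*(-36))*38 = -576*38 = -21888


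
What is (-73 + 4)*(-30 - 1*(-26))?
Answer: 276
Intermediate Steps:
(-73 + 4)*(-30 - 1*(-26)) = -69*(-30 + 26) = -69*(-4) = 276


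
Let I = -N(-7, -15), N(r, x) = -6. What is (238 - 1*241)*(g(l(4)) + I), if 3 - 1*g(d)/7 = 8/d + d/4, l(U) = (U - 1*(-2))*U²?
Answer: 1699/4 ≈ 424.75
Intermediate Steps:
l(U) = U²*(2 + U) (l(U) = (U + 2)*U² = (2 + U)*U² = U²*(2 + U))
g(d) = 21 - 56/d - 7*d/4 (g(d) = 21 - 7*(8/d + d/4) = 21 + (-56/d - 7*d/4) = 21 - 56/d - 7*d/4)
I = 6 (I = -1*(-6) = 6)
(238 - 1*241)*(g(l(4)) + I) = (238 - 1*241)*((21 - 56*1/(16*(2 + 4)) - 7*4²*(2 + 4)/4) + 6) = (238 - 241)*((21 - 56/(16*6) - 28*6) + 6) = -3*((21 - 56/96 - 7/4*96) + 6) = -3*((21 - 56*1/96 - 168) + 6) = -3*((21 - 7/12 - 168) + 6) = -3*(-1771/12 + 6) = -3*(-1699/12) = 1699/4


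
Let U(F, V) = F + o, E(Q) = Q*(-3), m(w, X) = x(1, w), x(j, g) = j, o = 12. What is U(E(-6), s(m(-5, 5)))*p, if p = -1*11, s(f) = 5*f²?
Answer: -330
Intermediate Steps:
m(w, X) = 1
E(Q) = -3*Q
U(F, V) = 12 + F (U(F, V) = F + 12 = 12 + F)
p = -11
U(E(-6), s(m(-5, 5)))*p = (12 - 3*(-6))*(-11) = (12 + 18)*(-11) = 30*(-11) = -330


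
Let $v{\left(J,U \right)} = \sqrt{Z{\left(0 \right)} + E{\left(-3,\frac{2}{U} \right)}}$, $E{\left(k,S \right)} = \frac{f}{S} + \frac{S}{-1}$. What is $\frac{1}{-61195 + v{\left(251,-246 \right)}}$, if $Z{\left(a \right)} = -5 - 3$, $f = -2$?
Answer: $- \frac{1505397}{92122763560} - \frac{\sqrt{144033}}{92122763560} \approx -1.6345 \cdot 10^{-5}$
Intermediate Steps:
$E{\left(k,S \right)} = - S - \frac{2}{S}$ ($E{\left(k,S \right)} = - \frac{2}{S} + \frac{S}{-1} = - \frac{2}{S} + S \left(-1\right) = - \frac{2}{S} - S = - S - \frac{2}{S}$)
$Z{\left(a \right)} = -8$ ($Z{\left(a \right)} = -5 - 3 = -8$)
$v{\left(J,U \right)} = \sqrt{-8 - U - \frac{2}{U}}$ ($v{\left(J,U \right)} = \sqrt{-8 - \left(\frac{2}{U} + 2 \frac{U}{2}\right)} = \sqrt{-8 - \left(\frac{2}{U} + 2 \cdot \frac{1}{2} U\right)} = \sqrt{-8 - \left(U + \frac{2}{U}\right)} = \sqrt{-8 - U - \frac{2}{U}}$)
$\frac{1}{-61195 + v{\left(251,-246 \right)}} = \frac{1}{-61195 + \sqrt{-8 - -246 - \frac{2}{-246}}} = \frac{1}{-61195 + \sqrt{-8 + 246 - - \frac{1}{123}}} = \frac{1}{-61195 + \sqrt{-8 + 246 + \frac{1}{123}}} = \frac{1}{-61195 + \sqrt{\frac{29275}{123}}} = \frac{1}{-61195 + \frac{5 \sqrt{144033}}{123}}$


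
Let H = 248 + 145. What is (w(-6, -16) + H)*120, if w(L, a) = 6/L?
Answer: 47040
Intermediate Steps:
H = 393
(w(-6, -16) + H)*120 = (6/(-6) + 393)*120 = (6*(-⅙) + 393)*120 = (-1 + 393)*120 = 392*120 = 47040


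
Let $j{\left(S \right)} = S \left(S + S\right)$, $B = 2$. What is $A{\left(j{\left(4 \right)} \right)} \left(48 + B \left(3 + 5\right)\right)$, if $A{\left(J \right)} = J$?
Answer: $2048$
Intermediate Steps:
$j{\left(S \right)} = 2 S^{2}$ ($j{\left(S \right)} = S 2 S = 2 S^{2}$)
$A{\left(j{\left(4 \right)} \right)} \left(48 + B \left(3 + 5\right)\right) = 2 \cdot 4^{2} \left(48 + 2 \left(3 + 5\right)\right) = 2 \cdot 16 \left(48 + 2 \cdot 8\right) = 32 \left(48 + 16\right) = 32 \cdot 64 = 2048$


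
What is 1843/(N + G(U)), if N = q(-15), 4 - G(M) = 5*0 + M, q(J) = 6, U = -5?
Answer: 1843/15 ≈ 122.87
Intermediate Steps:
G(M) = 4 - M (G(M) = 4 - (5*0 + M) = 4 - (0 + M) = 4 - M)
N = 6
1843/(N + G(U)) = 1843/(6 + (4 - 1*(-5))) = 1843/(6 + (4 + 5)) = 1843/(6 + 9) = 1843/15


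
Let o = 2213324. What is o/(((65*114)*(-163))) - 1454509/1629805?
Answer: -536408612729/196852737315 ≈ -2.7249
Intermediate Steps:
o/(((65*114)*(-163))) - 1454509/1629805 = 2213324/(((65*114)*(-163))) - 1454509/1629805 = 2213324/((7410*(-163))) - 1454509*1/1629805 = 2213324/(-1207830) - 1454509/1629805 = 2213324*(-1/1207830) - 1454509/1629805 = -1106662/603915 - 1454509/1629805 = -536408612729/196852737315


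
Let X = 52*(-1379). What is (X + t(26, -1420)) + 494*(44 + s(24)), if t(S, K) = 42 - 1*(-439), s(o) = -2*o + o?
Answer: -61347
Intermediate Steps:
X = -71708
s(o) = -o
t(S, K) = 481 (t(S, K) = 42 + 439 = 481)
(X + t(26, -1420)) + 494*(44 + s(24)) = (-71708 + 481) + 494*(44 - 1*24) = -71227 + 494*(44 - 24) = -71227 + 494*20 = -71227 + 9880 = -61347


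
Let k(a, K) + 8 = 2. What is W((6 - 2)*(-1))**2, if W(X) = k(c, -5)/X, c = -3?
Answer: 9/4 ≈ 2.2500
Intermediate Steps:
k(a, K) = -6 (k(a, K) = -8 + 2 = -6)
W(X) = -6/X
W((6 - 2)*(-1))**2 = (-6*(-1/(6 - 2)))**2 = (-6/(4*(-1)))**2 = (-6/(-4))**2 = (-6*(-1/4))**2 = (3/2)**2 = 9/4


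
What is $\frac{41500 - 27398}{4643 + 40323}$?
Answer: $\frac{7051}{22483} \approx 0.31361$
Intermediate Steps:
$\frac{41500 - 27398}{4643 + 40323} = \frac{14102}{44966} = 14102 \cdot \frac{1}{44966} = \frac{7051}{22483}$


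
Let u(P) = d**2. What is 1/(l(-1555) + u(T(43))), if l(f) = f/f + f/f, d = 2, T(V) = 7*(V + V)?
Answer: 1/6 ≈ 0.16667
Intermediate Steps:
T(V) = 14*V (T(V) = 7*(2*V) = 14*V)
l(f) = 2 (l(f) = 1 + 1 = 2)
u(P) = 4 (u(P) = 2**2 = 4)
1/(l(-1555) + u(T(43))) = 1/(2 + 4) = 1/6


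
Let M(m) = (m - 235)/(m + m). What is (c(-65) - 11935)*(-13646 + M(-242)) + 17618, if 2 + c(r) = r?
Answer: 39635989743/242 ≈ 1.6378e+8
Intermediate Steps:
M(m) = (-235 + m)/(2*m) (M(m) = (-235 + m)/((2*m)) = (-235 + m)*(1/(2*m)) = (-235 + m)/(2*m))
c(r) = -2 + r
(c(-65) - 11935)*(-13646 + M(-242)) + 17618 = ((-2 - 65) - 11935)*(-13646 + (1/2)*(-235 - 242)/(-242)) + 17618 = (-67 - 11935)*(-13646 + (1/2)*(-1/242)*(-477)) + 17618 = -12002*(-13646 + 477/484) + 17618 = -12002*(-6604187/484) + 17618 = 39631726187/242 + 17618 = 39635989743/242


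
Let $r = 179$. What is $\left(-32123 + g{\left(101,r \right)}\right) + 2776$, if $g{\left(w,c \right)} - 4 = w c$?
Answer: $-11264$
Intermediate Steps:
$g{\left(w,c \right)} = 4 + c w$ ($g{\left(w,c \right)} = 4 + w c = 4 + c w$)
$\left(-32123 + g{\left(101,r \right)}\right) + 2776 = \left(-32123 + \left(4 + 179 \cdot 101\right)\right) + 2776 = \left(-32123 + \left(4 + 18079\right)\right) + 2776 = \left(-32123 + 18083\right) + 2776 = -14040 + 2776 = -11264$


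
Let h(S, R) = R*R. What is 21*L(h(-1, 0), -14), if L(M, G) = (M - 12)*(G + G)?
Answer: 7056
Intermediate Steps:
h(S, R) = R²
L(M, G) = 2*G*(-12 + M) (L(M, G) = (-12 + M)*(2*G) = 2*G*(-12 + M))
21*L(h(-1, 0), -14) = 21*(2*(-14)*(-12 + 0²)) = 21*(2*(-14)*(-12 + 0)) = 21*(2*(-14)*(-12)) = 21*336 = 7056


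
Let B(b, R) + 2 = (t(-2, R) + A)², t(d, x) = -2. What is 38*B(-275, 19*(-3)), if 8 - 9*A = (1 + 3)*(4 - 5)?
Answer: -532/9 ≈ -59.111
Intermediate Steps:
A = 4/3 (A = 8/9 - (1 + 3)*(4 - 5)/9 = 8/9 - 4*(-1)/9 = 8/9 - ⅑*(-4) = 8/9 + 4/9 = 4/3 ≈ 1.3333)
B(b, R) = -14/9 (B(b, R) = -2 + (-2 + 4/3)² = -2 + (-⅔)² = -2 + 4/9 = -14/9)
38*B(-275, 19*(-3)) = 38*(-14/9) = -532/9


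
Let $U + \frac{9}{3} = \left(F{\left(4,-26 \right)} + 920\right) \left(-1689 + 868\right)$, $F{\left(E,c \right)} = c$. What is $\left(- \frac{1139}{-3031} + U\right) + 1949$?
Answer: $- \frac{2218775729}{3031} \approx -7.3203 \cdot 10^{5}$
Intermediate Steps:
$U = -733977$ ($U = -3 + \left(-26 + 920\right) \left(-1689 + 868\right) = -3 + 894 \left(-821\right) = -3 - 733974 = -733977$)
$\left(- \frac{1139}{-3031} + U\right) + 1949 = \left(- \frac{1139}{-3031} - 733977\right) + 1949 = \left(\left(-1139\right) \left(- \frac{1}{3031}\right) - 733977\right) + 1949 = \left(\frac{1139}{3031} - 733977\right) + 1949 = - \frac{2224683148}{3031} + 1949 = - \frac{2218775729}{3031}$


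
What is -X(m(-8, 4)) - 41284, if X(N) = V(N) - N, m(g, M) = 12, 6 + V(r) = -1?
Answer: -41265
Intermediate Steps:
V(r) = -7 (V(r) = -6 - 1 = -7)
X(N) = -7 - N
-X(m(-8, 4)) - 41284 = -(-7 - 1*12) - 41284 = -(-7 - 12) - 41284 = -1*(-19) - 41284 = 19 - 41284 = -41265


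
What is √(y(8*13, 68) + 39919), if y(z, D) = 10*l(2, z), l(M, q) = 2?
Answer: √39939 ≈ 199.85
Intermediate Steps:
y(z, D) = 20 (y(z, D) = 10*2 = 20)
√(y(8*13, 68) + 39919) = √(20 + 39919) = √39939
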